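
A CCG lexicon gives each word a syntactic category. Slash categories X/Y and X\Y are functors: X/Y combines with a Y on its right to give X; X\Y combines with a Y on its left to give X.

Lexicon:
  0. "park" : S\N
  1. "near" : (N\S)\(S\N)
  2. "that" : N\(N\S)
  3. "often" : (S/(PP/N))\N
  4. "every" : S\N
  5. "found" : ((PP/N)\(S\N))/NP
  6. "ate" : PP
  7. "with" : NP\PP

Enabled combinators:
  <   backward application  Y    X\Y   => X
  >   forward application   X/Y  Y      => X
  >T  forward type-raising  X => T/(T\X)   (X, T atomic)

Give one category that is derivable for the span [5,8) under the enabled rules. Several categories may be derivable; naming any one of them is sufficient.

[0,8] S   >
  [0,4] S/(PP/N)   <
    [0,3] N   <
      [0,2] N\S   <
        [0,1] "park" : S\N
        [1,2] "near" : (N\S)\(S\N)
      [2,3] "that" : N\(N\S)
    [3,4] "often" : (S/(PP/N))\N
  [4,8] PP/N   <
    [4,5] "every" : S\N
    [5,8] (PP/N)\(S\N)   >
      [5,6] "found" : ((PP/N)\(S\N))/NP
      [6,8] NP   <
        [6,7] "ate" : PP
        [7,8] "with" : NP\PP

(PP/N)\(S\N)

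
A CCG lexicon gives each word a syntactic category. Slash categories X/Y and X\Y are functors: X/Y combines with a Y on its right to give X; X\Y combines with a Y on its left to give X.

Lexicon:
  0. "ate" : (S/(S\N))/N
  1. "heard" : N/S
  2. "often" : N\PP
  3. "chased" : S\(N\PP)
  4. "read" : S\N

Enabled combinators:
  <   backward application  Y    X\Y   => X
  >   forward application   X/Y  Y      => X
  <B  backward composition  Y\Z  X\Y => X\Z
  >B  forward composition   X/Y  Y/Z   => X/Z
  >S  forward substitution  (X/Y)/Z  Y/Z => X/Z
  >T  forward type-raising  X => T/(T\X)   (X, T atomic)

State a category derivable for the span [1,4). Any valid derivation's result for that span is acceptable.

N

[0,5] S   >
  [0,4] S/(S\N)   >
    [0,1] "ate" : (S/(S\N))/N
    [1,4] N   >
      [1,2] "heard" : N/S
      [2,4] S   <
        [2,3] "often" : N\PP
        [3,4] "chased" : S\(N\PP)
  [4,5] "read" : S\N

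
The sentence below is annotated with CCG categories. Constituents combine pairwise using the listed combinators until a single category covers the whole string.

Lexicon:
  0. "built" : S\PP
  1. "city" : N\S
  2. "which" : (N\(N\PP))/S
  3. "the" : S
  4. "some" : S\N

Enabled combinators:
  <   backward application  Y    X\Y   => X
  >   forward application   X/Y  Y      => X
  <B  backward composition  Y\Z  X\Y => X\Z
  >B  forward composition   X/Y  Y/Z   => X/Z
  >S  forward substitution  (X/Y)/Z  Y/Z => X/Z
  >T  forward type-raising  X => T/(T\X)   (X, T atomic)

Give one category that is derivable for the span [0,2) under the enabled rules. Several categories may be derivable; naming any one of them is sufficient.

N\PP

[0,5] S   <
  [0,4] N   <
    [0,2] N\PP   <B
      [0,1] "built" : S\PP
      [1,2] "city" : N\S
    [2,4] N\(N\PP)   >
      [2,3] "which" : (N\(N\PP))/S
      [3,4] "the" : S
  [4,5] "some" : S\N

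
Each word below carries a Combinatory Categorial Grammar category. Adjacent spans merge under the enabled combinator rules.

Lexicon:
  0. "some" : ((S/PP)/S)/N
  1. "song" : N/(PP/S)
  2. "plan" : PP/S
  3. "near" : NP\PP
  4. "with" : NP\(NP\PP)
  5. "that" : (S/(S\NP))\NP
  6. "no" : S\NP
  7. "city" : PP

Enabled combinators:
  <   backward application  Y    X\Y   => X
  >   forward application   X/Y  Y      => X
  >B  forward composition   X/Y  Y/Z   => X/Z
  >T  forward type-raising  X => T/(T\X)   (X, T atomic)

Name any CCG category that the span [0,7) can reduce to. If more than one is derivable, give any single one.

[0,8] S   >
  [0,7] S/PP   >
    [0,3] (S/PP)/S   >
      [0,1] "some" : ((S/PP)/S)/N
      [1,3] N   >
        [1,2] "song" : N/(PP/S)
        [2,3] "plan" : PP/S
    [3,7] S   >
      [3,6] S/(S\NP)   <
        [3,5] NP   <
          [3,4] "near" : NP\PP
          [4,5] "with" : NP\(NP\PP)
        [5,6] "that" : (S/(S\NP))\NP
      [6,7] "no" : S\NP
  [7,8] "city" : PP

S/PP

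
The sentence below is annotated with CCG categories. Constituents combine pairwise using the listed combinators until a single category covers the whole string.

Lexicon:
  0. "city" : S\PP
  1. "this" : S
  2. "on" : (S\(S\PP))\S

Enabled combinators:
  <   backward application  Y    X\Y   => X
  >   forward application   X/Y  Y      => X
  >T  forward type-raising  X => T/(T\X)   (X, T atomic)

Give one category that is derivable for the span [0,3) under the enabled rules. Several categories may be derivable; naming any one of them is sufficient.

[0,3] S   <
  [0,1] "city" : S\PP
  [1,3] S\(S\PP)   <
    [1,2] "this" : S
    [2,3] "on" : (S\(S\PP))\S

S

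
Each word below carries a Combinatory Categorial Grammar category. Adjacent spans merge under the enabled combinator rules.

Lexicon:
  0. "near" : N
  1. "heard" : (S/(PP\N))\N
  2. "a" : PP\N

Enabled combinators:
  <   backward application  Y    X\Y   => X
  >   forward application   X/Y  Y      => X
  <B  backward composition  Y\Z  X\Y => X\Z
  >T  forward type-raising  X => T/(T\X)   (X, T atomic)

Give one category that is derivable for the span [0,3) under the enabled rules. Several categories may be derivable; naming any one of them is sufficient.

[0,3] S   >
  [0,2] S/(PP\N)   <
    [0,1] "near" : N
    [1,2] "heard" : (S/(PP\N))\N
  [2,3] "a" : PP\N

S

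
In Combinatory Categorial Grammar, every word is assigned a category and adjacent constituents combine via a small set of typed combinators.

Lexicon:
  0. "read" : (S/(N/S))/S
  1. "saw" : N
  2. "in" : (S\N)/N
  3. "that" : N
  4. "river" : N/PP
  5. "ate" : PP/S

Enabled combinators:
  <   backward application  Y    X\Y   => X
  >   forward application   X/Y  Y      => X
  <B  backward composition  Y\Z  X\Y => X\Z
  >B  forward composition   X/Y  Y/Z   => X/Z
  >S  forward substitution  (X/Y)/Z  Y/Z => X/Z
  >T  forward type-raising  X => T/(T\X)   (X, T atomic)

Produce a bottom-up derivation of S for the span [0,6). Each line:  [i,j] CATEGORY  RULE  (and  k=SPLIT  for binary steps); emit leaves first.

[0,1] (S/(N/S))/S  lex  "read"
[1,2] N  lex  "saw"
[2,3] (S\N)/N  lex  "in"
[3,4] N  lex  "that"
[2,4] S\N  >  k=3
[1,4] S  <  k=2
[0,4] S/(N/S)  >  k=1
[4,5] N/PP  lex  "river"
[5,6] PP/S  lex  "ate"
[4,6] N/S  >B  k=5
[0,6] S  >  k=4

[0,6] S   >
  [0,4] S/(N/S)   >
    [0,1] "read" : (S/(N/S))/S
    [1,4] S   <
      [1,2] "saw" : N
      [2,4] S\N   >
        [2,3] "in" : (S\N)/N
        [3,4] "that" : N
  [4,6] N/S   >B
    [4,5] "river" : N/PP
    [5,6] "ate" : PP/S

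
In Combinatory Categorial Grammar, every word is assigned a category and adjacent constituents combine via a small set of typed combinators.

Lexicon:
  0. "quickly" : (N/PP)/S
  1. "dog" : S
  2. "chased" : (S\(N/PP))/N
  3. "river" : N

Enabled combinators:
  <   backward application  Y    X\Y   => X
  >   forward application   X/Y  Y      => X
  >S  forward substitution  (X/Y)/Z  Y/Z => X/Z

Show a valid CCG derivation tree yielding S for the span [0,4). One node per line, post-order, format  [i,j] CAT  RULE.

[0,4] S   <
  [0,2] N/PP   >
    [0,1] "quickly" : (N/PP)/S
    [1,2] "dog" : S
  [2,4] S\(N/PP)   >
    [2,3] "chased" : (S\(N/PP))/N
    [3,4] "river" : N

[0,1] (N/PP)/S  lex  "quickly"
[1,2] S  lex  "dog"
[0,2] N/PP  >  k=1
[2,3] (S\(N/PP))/N  lex  "chased"
[3,4] N  lex  "river"
[2,4] S\(N/PP)  >  k=3
[0,4] S  <  k=2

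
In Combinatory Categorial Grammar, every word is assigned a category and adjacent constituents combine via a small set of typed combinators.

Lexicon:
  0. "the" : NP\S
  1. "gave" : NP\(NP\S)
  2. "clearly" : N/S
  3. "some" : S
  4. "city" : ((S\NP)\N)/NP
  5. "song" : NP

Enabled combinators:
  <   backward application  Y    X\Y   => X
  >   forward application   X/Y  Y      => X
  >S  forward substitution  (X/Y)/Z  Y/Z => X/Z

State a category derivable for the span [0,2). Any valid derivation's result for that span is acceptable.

[0,6] S   <
  [0,2] NP   <
    [0,1] "the" : NP\S
    [1,2] "gave" : NP\(NP\S)
  [2,6] S\NP   <
    [2,4] N   >
      [2,3] "clearly" : N/S
      [3,4] "some" : S
    [4,6] (S\NP)\N   >
      [4,5] "city" : ((S\NP)\N)/NP
      [5,6] "song" : NP

NP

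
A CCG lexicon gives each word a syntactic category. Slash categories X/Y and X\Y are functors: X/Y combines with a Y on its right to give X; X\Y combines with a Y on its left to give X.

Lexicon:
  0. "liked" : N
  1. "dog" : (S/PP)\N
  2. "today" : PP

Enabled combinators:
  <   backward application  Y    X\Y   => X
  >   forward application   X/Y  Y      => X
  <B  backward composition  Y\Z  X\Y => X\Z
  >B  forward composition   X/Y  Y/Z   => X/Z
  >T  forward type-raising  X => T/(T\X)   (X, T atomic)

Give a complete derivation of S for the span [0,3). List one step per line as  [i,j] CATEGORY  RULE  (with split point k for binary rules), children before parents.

[0,1] N  lex  "liked"
[1,2] (S/PP)\N  lex  "dog"
[0,2] S/PP  <  k=1
[2,3] PP  lex  "today"
[0,3] S  >  k=2

[0,3] S   >
  [0,2] S/PP   <
    [0,1] "liked" : N
    [1,2] "dog" : (S/PP)\N
  [2,3] "today" : PP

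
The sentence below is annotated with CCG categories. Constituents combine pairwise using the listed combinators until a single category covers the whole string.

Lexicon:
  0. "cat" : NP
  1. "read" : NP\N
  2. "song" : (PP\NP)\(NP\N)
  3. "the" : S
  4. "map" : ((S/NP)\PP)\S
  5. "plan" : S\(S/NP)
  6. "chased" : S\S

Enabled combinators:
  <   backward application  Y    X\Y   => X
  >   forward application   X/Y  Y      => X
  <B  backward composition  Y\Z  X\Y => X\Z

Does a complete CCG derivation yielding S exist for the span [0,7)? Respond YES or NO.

[0,7] S   <
  [0,1] "cat" : NP
  [1,7] S\NP   <B
    [1,3] PP\NP   <
      [1,2] "read" : NP\N
      [2,3] "song" : (PP\NP)\(NP\N)
    [3,7] S\PP   <B
      [3,6] S\PP   <B
        [3,5] (S/NP)\PP   <
          [3,4] "the" : S
          [4,5] "map" : ((S/NP)\PP)\S
        [5,6] "plan" : S\(S/NP)
      [6,7] "chased" : S\S

YES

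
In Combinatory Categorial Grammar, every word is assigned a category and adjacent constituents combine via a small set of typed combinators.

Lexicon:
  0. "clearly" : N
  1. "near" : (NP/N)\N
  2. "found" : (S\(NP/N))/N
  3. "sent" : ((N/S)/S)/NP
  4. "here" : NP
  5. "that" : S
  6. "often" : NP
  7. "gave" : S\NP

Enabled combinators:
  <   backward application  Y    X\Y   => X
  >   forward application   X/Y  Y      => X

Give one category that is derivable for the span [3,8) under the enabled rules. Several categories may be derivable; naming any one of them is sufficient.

N

[0,8] S   <
  [0,2] NP/N   <
    [0,1] "clearly" : N
    [1,2] "near" : (NP/N)\N
  [2,8] S\(NP/N)   >
    [2,3] "found" : (S\(NP/N))/N
    [3,8] N   >
      [3,6] N/S   >
        [3,5] (N/S)/S   >
          [3,4] "sent" : ((N/S)/S)/NP
          [4,5] "here" : NP
        [5,6] "that" : S
      [6,8] S   <
        [6,7] "often" : NP
        [7,8] "gave" : S\NP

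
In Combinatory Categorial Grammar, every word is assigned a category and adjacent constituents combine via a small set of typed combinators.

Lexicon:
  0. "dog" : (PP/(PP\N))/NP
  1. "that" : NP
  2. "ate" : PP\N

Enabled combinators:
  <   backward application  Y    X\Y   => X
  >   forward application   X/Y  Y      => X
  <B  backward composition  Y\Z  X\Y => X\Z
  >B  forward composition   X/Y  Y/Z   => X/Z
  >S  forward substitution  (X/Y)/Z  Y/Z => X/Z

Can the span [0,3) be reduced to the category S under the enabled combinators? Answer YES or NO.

(PP/(PP\N))/NP NP PP\N
CKY chart[0,3] = {PP}; S ∉ chart

NO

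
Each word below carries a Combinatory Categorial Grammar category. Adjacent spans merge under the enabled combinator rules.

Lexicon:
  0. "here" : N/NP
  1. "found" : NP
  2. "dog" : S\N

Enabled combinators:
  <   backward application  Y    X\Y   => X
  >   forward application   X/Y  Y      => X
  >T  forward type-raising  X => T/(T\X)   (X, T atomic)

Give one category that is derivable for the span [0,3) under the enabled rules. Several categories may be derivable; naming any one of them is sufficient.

[0,3] S   <
  [0,2] N   >
    [0,1] "here" : N/NP
    [1,2] "found" : NP
  [2,3] "dog" : S\N

S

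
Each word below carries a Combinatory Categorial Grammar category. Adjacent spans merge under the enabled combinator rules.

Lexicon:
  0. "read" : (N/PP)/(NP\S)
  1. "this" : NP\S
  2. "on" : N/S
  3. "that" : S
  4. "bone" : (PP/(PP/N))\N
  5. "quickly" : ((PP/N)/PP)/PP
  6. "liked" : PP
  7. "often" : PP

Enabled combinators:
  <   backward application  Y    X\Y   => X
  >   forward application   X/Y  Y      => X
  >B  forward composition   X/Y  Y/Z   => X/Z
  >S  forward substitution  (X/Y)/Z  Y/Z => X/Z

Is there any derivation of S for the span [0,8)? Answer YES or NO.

(N/PP)/(NP\S) NP\S N/S S (PP/(PP/N))\N ((PP/N)/PP)/PP PP PP
CKY chart[0,8] = {N}; S ∉ chart

NO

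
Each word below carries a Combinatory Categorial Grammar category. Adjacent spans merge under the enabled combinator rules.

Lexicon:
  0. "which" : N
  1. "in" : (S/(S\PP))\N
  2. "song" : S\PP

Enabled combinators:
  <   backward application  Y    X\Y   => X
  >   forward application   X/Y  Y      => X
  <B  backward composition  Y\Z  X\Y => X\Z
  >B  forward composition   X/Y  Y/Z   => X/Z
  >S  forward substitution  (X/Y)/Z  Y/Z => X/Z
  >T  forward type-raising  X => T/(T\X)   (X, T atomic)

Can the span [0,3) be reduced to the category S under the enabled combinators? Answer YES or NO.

[0,3] S   >
  [0,2] S/(S\PP)   <
    [0,1] "which" : N
    [1,2] "in" : (S/(S\PP))\N
  [2,3] "song" : S\PP

YES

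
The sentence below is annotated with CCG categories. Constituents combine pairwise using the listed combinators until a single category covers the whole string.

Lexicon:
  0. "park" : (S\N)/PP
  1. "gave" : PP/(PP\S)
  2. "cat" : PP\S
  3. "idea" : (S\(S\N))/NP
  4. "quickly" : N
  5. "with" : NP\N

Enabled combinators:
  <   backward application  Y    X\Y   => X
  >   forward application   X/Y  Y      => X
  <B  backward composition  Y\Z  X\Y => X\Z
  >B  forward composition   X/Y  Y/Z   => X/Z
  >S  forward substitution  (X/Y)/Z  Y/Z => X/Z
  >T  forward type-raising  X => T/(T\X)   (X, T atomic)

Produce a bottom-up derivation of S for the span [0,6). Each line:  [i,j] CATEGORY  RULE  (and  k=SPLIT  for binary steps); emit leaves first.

[0,1] (S\N)/PP  lex  "park"
[1,2] PP/(PP\S)  lex  "gave"
[2,3] PP\S  lex  "cat"
[1,3] PP  >  k=2
[0,3] S\N  >  k=1
[3,4] (S\(S\N))/NP  lex  "idea"
[4,5] N  lex  "quickly"
[5,6] NP\N  lex  "with"
[4,6] NP  <  k=5
[3,6] S\(S\N)  >  k=4
[0,6] S  <  k=3

[0,6] S   <
  [0,3] S\N   >
    [0,1] "park" : (S\N)/PP
    [1,3] PP   >
      [1,2] "gave" : PP/(PP\S)
      [2,3] "cat" : PP\S
  [3,6] S\(S\N)   >
    [3,4] "idea" : (S\(S\N))/NP
    [4,6] NP   <
      [4,5] "quickly" : N
      [5,6] "with" : NP\N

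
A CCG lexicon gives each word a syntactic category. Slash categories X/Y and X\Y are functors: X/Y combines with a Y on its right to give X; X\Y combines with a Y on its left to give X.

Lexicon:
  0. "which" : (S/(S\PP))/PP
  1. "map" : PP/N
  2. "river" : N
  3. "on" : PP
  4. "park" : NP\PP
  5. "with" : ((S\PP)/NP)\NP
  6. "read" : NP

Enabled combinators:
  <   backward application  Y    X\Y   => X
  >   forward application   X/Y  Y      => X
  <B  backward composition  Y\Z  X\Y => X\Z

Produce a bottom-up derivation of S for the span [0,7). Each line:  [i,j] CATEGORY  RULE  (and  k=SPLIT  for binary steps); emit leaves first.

[0,7] S   >
  [0,3] S/(S\PP)   >
    [0,1] "which" : (S/(S\PP))/PP
    [1,3] PP   >
      [1,2] "map" : PP/N
      [2,3] "river" : N
  [3,7] S\PP   >
    [3,6] (S\PP)/NP   <
      [3,5] NP   <
        [3,4] "on" : PP
        [4,5] "park" : NP\PP
      [5,6] "with" : ((S\PP)/NP)\NP
    [6,7] "read" : NP

[0,1] (S/(S\PP))/PP  lex  "which"
[1,2] PP/N  lex  "map"
[2,3] N  lex  "river"
[1,3] PP  >  k=2
[0,3] S/(S\PP)  >  k=1
[3,4] PP  lex  "on"
[4,5] NP\PP  lex  "park"
[3,5] NP  <  k=4
[5,6] ((S\PP)/NP)\NP  lex  "with"
[3,6] (S\PP)/NP  <  k=5
[6,7] NP  lex  "read"
[3,7] S\PP  >  k=6
[0,7] S  >  k=3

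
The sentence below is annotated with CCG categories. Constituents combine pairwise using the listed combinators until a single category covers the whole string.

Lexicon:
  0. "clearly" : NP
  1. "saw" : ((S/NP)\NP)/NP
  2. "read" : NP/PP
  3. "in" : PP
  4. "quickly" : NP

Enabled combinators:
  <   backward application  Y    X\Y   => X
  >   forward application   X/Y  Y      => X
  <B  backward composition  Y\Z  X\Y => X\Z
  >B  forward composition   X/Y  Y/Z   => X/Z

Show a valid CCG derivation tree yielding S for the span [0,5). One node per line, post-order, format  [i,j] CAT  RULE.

[0,1] NP  lex  "clearly"
[1,2] ((S/NP)\NP)/NP  lex  "saw"
[2,3] NP/PP  lex  "read"
[3,4] PP  lex  "in"
[2,4] NP  >  k=3
[1,4] (S/NP)\NP  >  k=2
[0,4] S/NP  <  k=1
[4,5] NP  lex  "quickly"
[0,5] S  >  k=4

[0,5] S   >
  [0,4] S/NP   <
    [0,1] "clearly" : NP
    [1,4] (S/NP)\NP   >
      [1,2] "saw" : ((S/NP)\NP)/NP
      [2,4] NP   >
        [2,3] "read" : NP/PP
        [3,4] "in" : PP
  [4,5] "quickly" : NP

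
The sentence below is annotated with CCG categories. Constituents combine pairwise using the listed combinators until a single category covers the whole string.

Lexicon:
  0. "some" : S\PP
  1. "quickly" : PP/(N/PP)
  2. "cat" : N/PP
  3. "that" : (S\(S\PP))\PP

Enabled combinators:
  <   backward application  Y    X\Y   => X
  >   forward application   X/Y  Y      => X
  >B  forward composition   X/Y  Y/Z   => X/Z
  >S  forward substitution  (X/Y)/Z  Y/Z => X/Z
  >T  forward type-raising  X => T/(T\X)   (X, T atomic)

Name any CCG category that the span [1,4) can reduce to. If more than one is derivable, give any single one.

[0,4] S   <
  [0,1] "some" : S\PP
  [1,4] S\(S\PP)   <
    [1,3] PP   >
      [1,2] "quickly" : PP/(N/PP)
      [2,3] "cat" : N/PP
    [3,4] "that" : (S\(S\PP))\PP

S\(S\PP)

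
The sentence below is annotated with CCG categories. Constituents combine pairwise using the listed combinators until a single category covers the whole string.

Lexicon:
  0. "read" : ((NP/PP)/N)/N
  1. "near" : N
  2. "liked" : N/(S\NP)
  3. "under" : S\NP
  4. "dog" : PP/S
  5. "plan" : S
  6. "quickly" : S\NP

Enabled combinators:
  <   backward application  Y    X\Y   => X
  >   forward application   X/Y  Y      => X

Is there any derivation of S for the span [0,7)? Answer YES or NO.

YES

[0,7] S   <
  [0,6] NP   >
    [0,4] NP/PP   >
      [0,2] (NP/PP)/N   >
        [0,1] "read" : ((NP/PP)/N)/N
        [1,2] "near" : N
      [2,4] N   >
        [2,3] "liked" : N/(S\NP)
        [3,4] "under" : S\NP
    [4,6] PP   >
      [4,5] "dog" : PP/S
      [5,6] "plan" : S
  [6,7] "quickly" : S\NP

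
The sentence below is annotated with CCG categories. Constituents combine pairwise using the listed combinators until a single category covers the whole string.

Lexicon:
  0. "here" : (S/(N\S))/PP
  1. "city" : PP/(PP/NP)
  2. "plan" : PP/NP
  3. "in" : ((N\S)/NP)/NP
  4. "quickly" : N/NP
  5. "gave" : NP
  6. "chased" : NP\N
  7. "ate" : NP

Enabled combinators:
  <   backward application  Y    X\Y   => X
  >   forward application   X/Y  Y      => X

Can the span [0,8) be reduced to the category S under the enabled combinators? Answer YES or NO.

[0,8] S   >
  [0,3] S/(N\S)   >
    [0,1] "here" : (S/(N\S))/PP
    [1,3] PP   >
      [1,2] "city" : PP/(PP/NP)
      [2,3] "plan" : PP/NP
  [3,8] N\S   >
    [3,7] (N\S)/NP   >
      [3,4] "in" : ((N\S)/NP)/NP
      [4,7] NP   <
        [4,6] N   >
          [4,5] "quickly" : N/NP
          [5,6] "gave" : NP
        [6,7] "chased" : NP\N
    [7,8] "ate" : NP

YES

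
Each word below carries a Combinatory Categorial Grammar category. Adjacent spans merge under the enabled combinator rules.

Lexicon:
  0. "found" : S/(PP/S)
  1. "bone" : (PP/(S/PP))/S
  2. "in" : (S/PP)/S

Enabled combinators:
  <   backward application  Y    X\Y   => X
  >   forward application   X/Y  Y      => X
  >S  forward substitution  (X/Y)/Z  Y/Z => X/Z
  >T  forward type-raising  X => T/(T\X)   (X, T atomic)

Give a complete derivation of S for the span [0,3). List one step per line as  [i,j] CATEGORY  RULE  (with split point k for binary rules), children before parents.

[0,3] S   >
  [0,1] "found" : S/(PP/S)
  [1,3] PP/S   >S
    [1,2] "bone" : (PP/(S/PP))/S
    [2,3] "in" : (S/PP)/S

[0,1] S/(PP/S)  lex  "found"
[1,2] (PP/(S/PP))/S  lex  "bone"
[2,3] (S/PP)/S  lex  "in"
[1,3] PP/S  >S  k=2
[0,3] S  >  k=1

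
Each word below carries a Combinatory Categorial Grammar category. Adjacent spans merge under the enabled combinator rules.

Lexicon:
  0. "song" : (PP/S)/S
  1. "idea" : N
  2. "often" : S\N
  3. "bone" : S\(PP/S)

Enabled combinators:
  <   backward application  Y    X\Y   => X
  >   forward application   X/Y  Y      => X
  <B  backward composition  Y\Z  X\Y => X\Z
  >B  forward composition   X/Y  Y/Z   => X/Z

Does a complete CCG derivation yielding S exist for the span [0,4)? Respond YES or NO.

YES

[0,4] S   <
  [0,3] PP/S   >
    [0,1] "song" : (PP/S)/S
    [1,3] S   <
      [1,2] "idea" : N
      [2,3] "often" : S\N
  [3,4] "bone" : S\(PP/S)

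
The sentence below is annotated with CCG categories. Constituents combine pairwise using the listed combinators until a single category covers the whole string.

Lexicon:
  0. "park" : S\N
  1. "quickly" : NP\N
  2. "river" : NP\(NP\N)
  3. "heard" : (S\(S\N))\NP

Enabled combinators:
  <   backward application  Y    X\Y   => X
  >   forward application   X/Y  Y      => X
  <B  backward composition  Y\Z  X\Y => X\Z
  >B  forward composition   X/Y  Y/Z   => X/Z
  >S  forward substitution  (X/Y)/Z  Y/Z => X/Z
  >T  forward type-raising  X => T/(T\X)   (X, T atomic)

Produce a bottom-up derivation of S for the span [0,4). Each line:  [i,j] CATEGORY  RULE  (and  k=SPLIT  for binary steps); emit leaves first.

[0,4] S   <
  [0,1] "park" : S\N
  [1,4] S\(S\N)   <
    [1,3] NP   <
      [1,2] "quickly" : NP\N
      [2,3] "river" : NP\(NP\N)
    [3,4] "heard" : (S\(S\N))\NP

[0,1] S\N  lex  "park"
[1,2] NP\N  lex  "quickly"
[2,3] NP\(NP\N)  lex  "river"
[1,3] NP  <  k=2
[3,4] (S\(S\N))\NP  lex  "heard"
[1,4] S\(S\N)  <  k=3
[0,4] S  <  k=1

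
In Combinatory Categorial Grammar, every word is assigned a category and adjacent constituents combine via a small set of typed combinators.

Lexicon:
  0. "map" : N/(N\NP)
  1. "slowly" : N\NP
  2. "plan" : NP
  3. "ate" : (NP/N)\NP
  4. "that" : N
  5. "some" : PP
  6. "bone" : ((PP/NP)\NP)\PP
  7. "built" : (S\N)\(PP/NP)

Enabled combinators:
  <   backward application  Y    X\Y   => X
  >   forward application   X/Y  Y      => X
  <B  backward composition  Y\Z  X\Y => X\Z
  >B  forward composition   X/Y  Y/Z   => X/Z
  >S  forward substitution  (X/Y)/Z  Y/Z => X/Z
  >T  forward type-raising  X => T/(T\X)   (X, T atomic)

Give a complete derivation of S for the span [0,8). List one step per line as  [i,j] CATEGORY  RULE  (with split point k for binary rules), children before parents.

[0,8] S   <
  [0,2] N   >
    [0,1] "map" : N/(N\NP)
    [1,2] "slowly" : N\NP
  [2,8] S\N   <
    [2,7] PP/NP   <
      [2,5] NP   >
        [2,4] NP/N   <
          [2,3] "plan" : NP
          [3,4] "ate" : (NP/N)\NP
        [4,5] "that" : N
      [5,7] (PP/NP)\NP   <
        [5,6] "some" : PP
        [6,7] "bone" : ((PP/NP)\NP)\PP
    [7,8] "built" : (S\N)\(PP/NP)

[0,1] N/(N\NP)  lex  "map"
[1,2] N\NP  lex  "slowly"
[0,2] N  >  k=1
[2,3] NP  lex  "plan"
[3,4] (NP/N)\NP  lex  "ate"
[2,4] NP/N  <  k=3
[4,5] N  lex  "that"
[2,5] NP  >  k=4
[5,6] PP  lex  "some"
[6,7] ((PP/NP)\NP)\PP  lex  "bone"
[5,7] (PP/NP)\NP  <  k=6
[2,7] PP/NP  <  k=5
[7,8] (S\N)\(PP/NP)  lex  "built"
[2,8] S\N  <  k=7
[0,8] S  <  k=2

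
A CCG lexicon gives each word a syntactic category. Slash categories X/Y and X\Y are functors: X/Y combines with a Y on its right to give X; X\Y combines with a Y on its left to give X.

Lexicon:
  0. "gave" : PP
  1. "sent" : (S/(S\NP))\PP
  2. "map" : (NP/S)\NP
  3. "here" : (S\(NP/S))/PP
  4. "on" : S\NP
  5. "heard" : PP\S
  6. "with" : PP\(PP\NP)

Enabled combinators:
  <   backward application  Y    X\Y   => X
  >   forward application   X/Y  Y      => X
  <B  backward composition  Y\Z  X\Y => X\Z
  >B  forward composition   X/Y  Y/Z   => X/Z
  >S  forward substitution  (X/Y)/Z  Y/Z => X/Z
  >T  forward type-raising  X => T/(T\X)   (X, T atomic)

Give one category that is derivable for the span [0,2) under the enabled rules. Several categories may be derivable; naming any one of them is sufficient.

[0,7] S   >
  [0,2] S/(S\NP)   <
    [0,1] "gave" : PP
    [1,2] "sent" : (S/(S\NP))\PP
  [2,7] S\NP   <B
    [2,3] "map" : (NP/S)\NP
    [3,7] S\(NP/S)   >
      [3,4] "here" : (S\(NP/S))/PP
      [4,7] PP   <
        [4,6] PP\NP   <B
          [4,5] "on" : S\NP
          [5,6] "heard" : PP\S
        [6,7] "with" : PP\(PP\NP)

S/(S\NP)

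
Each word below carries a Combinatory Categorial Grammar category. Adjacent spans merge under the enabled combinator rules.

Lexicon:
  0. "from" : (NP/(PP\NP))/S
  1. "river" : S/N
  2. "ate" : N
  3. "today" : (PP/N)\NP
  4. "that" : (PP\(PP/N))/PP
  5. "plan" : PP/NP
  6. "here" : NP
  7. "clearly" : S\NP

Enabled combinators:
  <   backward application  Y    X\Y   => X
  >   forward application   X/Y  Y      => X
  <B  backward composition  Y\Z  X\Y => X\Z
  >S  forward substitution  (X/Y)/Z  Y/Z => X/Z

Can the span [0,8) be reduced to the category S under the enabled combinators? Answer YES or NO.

YES

[0,8] S   <
  [0,7] NP   >
    [0,3] NP/(PP\NP)   >
      [0,1] "from" : (NP/(PP\NP))/S
      [1,3] S   >
        [1,2] "river" : S/N
        [2,3] "ate" : N
    [3,7] PP\NP   <B
      [3,4] "today" : (PP/N)\NP
      [4,7] PP\(PP/N)   >
        [4,5] "that" : (PP\(PP/N))/PP
        [5,7] PP   >
          [5,6] "plan" : PP/NP
          [6,7] "here" : NP
  [7,8] "clearly" : S\NP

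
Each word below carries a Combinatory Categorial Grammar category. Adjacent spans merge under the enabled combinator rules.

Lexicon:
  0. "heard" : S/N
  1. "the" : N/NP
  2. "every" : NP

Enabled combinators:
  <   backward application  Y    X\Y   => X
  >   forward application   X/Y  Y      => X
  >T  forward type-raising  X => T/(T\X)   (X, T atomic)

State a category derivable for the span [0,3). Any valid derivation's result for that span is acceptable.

[0,3] S   >
  [0,1] "heard" : S/N
  [1,3] N   >
    [1,2] "the" : N/NP
    [2,3] "every" : NP

S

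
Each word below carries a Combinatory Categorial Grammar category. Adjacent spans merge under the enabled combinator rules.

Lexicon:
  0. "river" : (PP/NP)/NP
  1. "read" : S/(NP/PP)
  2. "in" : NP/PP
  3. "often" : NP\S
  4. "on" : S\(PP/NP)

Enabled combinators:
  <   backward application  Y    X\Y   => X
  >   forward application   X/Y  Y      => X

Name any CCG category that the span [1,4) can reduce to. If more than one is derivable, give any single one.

NP

[0,5] S   <
  [0,4] PP/NP   >
    [0,1] "river" : (PP/NP)/NP
    [1,4] NP   <
      [1,3] S   >
        [1,2] "read" : S/(NP/PP)
        [2,3] "in" : NP/PP
      [3,4] "often" : NP\S
  [4,5] "on" : S\(PP/NP)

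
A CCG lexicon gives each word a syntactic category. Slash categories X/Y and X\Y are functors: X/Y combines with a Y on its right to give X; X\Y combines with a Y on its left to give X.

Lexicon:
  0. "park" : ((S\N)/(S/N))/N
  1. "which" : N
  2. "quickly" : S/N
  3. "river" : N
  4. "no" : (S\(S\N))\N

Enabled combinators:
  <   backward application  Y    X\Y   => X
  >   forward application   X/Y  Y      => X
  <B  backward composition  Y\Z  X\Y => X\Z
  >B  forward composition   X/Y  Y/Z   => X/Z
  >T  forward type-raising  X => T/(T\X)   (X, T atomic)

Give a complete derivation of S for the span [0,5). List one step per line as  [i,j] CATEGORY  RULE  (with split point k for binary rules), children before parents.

[0,1] ((S\N)/(S/N))/N  lex  "park"
[1,2] N  lex  "which"
[0,2] (S\N)/(S/N)  >  k=1
[2,3] S/N  lex  "quickly"
[0,3] S\N  >  k=2
[3,4] N  lex  "river"
[4,5] (S\(S\N))\N  lex  "no"
[3,5] S\(S\N)  <  k=4
[0,5] S  <  k=3

[0,5] S   <
  [0,3] S\N   >
    [0,2] (S\N)/(S/N)   >
      [0,1] "park" : ((S\N)/(S/N))/N
      [1,2] "which" : N
    [2,3] "quickly" : S/N
  [3,5] S\(S\N)   <
    [3,4] "river" : N
    [4,5] "no" : (S\(S\N))\N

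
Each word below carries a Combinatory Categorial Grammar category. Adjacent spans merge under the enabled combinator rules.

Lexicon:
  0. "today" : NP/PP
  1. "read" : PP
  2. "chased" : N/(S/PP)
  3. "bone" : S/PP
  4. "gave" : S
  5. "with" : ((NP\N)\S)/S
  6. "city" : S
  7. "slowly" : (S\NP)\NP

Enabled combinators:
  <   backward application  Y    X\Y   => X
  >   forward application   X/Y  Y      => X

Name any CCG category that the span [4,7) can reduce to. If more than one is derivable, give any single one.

[0,8] S   <
  [0,2] NP   >
    [0,1] "today" : NP/PP
    [1,2] "read" : PP
  [2,8] S\NP   <
    [2,7] NP   <
      [2,4] N   >
        [2,3] "chased" : N/(S/PP)
        [3,4] "bone" : S/PP
      [4,7] NP\N   <
        [4,5] "gave" : S
        [5,7] (NP\N)\S   >
          [5,6] "with" : ((NP\N)\S)/S
          [6,7] "city" : S
    [7,8] "slowly" : (S\NP)\NP

NP\N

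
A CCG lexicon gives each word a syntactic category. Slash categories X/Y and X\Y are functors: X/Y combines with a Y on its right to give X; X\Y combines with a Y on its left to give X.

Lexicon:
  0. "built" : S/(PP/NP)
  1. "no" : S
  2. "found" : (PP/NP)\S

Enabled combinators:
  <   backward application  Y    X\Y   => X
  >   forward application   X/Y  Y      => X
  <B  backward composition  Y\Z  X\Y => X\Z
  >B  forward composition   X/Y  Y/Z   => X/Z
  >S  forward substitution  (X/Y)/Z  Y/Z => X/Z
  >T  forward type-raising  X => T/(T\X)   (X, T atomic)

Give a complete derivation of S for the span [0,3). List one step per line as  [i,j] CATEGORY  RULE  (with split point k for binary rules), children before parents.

[0,1] S/(PP/NP)  lex  "built"
[1,2] S  lex  "no"
[2,3] (PP/NP)\S  lex  "found"
[1,3] PP/NP  <  k=2
[0,3] S  >  k=1

[0,3] S   >
  [0,1] "built" : S/(PP/NP)
  [1,3] PP/NP   <
    [1,2] "no" : S
    [2,3] "found" : (PP/NP)\S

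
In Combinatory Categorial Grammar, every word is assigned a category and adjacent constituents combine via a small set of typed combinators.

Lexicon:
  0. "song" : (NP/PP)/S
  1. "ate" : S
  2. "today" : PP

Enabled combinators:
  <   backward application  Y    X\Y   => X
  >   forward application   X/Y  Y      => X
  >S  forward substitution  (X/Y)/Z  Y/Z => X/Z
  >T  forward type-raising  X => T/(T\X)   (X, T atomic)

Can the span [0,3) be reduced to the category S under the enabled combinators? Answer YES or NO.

NO

(NP/PP)/S S PP
CKY chart[0,3] = {N/(N\NP), NP, NP/(NP\NP), PP/(PP\NP), S/(S\NP)}; S ∉ chart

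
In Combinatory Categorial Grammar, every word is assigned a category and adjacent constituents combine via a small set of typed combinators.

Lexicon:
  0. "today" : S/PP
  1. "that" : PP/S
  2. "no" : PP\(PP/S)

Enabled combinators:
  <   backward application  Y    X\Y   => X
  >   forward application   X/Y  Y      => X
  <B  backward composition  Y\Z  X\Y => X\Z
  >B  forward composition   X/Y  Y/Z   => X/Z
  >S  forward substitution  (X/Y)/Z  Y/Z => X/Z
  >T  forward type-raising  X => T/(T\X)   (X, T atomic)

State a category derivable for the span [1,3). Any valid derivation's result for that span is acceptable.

[0,3] S   >
  [0,1] "today" : S/PP
  [1,3] PP   <
    [1,2] "that" : PP/S
    [2,3] "no" : PP\(PP/S)

PP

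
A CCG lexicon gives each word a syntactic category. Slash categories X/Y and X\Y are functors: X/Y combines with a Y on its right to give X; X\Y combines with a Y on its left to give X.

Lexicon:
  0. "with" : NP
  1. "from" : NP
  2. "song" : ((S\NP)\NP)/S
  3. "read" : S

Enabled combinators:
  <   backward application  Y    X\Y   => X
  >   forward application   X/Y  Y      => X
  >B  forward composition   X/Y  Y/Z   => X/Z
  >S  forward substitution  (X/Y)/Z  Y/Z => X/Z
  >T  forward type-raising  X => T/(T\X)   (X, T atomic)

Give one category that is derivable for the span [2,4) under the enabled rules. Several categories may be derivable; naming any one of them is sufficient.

(S\NP)\NP

[0,4] S   >
  [0,1] S/(S\NP)   >T
    [0,1] "with" : NP
  [1,4] S\NP   <
    [1,2] "from" : NP
    [2,4] (S\NP)\NP   >
      [2,3] "song" : ((S\NP)\NP)/S
      [3,4] "read" : S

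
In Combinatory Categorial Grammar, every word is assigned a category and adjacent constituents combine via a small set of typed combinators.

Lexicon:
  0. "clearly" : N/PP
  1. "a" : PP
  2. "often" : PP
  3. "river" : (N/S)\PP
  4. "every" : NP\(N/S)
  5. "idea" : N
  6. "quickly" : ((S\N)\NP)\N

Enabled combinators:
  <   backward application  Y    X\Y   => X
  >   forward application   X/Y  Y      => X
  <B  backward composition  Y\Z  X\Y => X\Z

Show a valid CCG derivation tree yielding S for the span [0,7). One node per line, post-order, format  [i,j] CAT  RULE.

[0,7] S   <
  [0,2] N   >
    [0,1] "clearly" : N/PP
    [1,2] "a" : PP
  [2,7] S\N   <
    [2,5] NP   <
      [2,3] "often" : PP
      [3,5] NP\PP   <B
        [3,4] "river" : (N/S)\PP
        [4,5] "every" : NP\(N/S)
    [5,7] (S\N)\NP   <
      [5,6] "idea" : N
      [6,7] "quickly" : ((S\N)\NP)\N

[0,1] N/PP  lex  "clearly"
[1,2] PP  lex  "a"
[0,2] N  >  k=1
[2,3] PP  lex  "often"
[3,4] (N/S)\PP  lex  "river"
[4,5] NP\(N/S)  lex  "every"
[3,5] NP\PP  <B  k=4
[2,5] NP  <  k=3
[5,6] N  lex  "idea"
[6,7] ((S\N)\NP)\N  lex  "quickly"
[5,7] (S\N)\NP  <  k=6
[2,7] S\N  <  k=5
[0,7] S  <  k=2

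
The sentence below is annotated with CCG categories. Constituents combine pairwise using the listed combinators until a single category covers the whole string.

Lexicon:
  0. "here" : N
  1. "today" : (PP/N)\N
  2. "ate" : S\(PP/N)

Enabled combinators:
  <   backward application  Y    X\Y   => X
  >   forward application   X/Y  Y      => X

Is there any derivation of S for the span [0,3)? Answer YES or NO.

[0,3] S   <
  [0,2] PP/N   <
    [0,1] "here" : N
    [1,2] "today" : (PP/N)\N
  [2,3] "ate" : S\(PP/N)

YES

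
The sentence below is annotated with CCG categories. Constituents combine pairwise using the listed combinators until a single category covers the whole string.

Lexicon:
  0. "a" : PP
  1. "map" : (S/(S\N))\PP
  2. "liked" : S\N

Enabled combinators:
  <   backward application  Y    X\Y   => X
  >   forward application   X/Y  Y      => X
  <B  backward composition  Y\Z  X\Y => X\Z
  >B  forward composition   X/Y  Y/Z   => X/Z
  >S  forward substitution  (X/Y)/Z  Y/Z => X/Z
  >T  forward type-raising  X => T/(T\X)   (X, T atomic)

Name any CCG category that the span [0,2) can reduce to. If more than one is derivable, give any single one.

[0,3] S   >
  [0,2] S/(S\N)   <
    [0,1] "a" : PP
    [1,2] "map" : (S/(S\N))\PP
  [2,3] "liked" : S\N

S/(S\N)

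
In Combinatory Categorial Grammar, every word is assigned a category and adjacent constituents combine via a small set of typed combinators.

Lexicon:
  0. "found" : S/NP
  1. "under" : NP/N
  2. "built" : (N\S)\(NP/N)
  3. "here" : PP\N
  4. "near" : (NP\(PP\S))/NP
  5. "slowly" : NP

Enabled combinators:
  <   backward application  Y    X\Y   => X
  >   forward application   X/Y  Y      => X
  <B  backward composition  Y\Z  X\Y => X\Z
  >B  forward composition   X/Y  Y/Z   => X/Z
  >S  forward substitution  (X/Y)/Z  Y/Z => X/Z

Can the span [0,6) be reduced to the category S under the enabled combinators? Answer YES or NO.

[0,6] S   >
  [0,1] "found" : S/NP
  [1,6] NP   <
    [1,4] PP\S   <B
      [1,3] N\S   <
        [1,2] "under" : NP/N
        [2,3] "built" : (N\S)\(NP/N)
      [3,4] "here" : PP\N
    [4,6] NP\(PP\S)   >
      [4,5] "near" : (NP\(PP\S))/NP
      [5,6] "slowly" : NP

YES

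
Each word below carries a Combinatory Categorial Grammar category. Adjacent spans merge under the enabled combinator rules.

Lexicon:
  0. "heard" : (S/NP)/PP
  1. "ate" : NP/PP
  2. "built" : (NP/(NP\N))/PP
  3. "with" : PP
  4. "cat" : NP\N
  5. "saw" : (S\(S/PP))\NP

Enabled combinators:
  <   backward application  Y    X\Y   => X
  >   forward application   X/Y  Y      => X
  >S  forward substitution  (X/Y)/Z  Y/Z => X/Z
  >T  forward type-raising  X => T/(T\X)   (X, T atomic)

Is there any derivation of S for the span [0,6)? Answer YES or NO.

[0,6] S   <
  [0,2] S/PP   >S
    [0,1] "heard" : (S/NP)/PP
    [1,2] "ate" : NP/PP
  [2,6] S\(S/PP)   <
    [2,5] NP   >
      [2,4] NP/(NP\N)   >
        [2,3] "built" : (NP/(NP\N))/PP
        [3,4] "with" : PP
      [4,5] "cat" : NP\N
    [5,6] "saw" : (S\(S/PP))\NP

YES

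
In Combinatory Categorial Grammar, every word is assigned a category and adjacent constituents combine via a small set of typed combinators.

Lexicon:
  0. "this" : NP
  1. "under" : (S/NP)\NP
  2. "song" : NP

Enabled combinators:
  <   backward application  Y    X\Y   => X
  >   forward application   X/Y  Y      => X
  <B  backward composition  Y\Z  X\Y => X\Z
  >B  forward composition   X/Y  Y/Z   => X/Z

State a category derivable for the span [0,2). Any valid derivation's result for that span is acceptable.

[0,3] S   >
  [0,2] S/NP   <
    [0,1] "this" : NP
    [1,2] "under" : (S/NP)\NP
  [2,3] "song" : NP

S/NP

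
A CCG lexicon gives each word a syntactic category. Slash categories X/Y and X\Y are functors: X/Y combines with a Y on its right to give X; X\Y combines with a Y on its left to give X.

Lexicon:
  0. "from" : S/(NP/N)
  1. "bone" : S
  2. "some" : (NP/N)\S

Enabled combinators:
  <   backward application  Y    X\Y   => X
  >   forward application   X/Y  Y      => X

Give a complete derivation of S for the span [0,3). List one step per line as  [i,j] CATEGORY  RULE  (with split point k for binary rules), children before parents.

[0,1] S/(NP/N)  lex  "from"
[1,2] S  lex  "bone"
[2,3] (NP/N)\S  lex  "some"
[1,3] NP/N  <  k=2
[0,3] S  >  k=1

[0,3] S   >
  [0,1] "from" : S/(NP/N)
  [1,3] NP/N   <
    [1,2] "bone" : S
    [2,3] "some" : (NP/N)\S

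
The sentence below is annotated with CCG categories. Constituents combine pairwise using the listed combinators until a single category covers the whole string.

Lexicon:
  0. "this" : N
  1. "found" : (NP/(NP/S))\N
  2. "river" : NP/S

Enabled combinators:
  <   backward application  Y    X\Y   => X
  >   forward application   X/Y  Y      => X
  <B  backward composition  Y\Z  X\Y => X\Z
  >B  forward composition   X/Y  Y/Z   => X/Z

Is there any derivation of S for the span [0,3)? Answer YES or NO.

N (NP/(NP/S))\N NP/S
CKY chart[0,3] = {NP}; S ∉ chart

NO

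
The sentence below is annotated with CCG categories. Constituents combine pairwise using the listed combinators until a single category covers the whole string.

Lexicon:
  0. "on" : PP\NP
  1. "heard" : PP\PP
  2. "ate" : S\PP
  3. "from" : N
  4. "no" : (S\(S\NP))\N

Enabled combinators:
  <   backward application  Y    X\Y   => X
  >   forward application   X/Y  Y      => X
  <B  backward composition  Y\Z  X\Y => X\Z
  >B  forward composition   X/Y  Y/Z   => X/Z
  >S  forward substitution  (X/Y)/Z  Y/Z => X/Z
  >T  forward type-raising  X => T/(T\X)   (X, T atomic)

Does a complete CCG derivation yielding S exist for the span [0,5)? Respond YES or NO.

[0,5] S   <
  [0,3] S\NP   <B
    [0,1] "on" : PP\NP
    [1,3] S\PP   <B
      [1,2] "heard" : PP\PP
      [2,3] "ate" : S\PP
  [3,5] S\(S\NP)   <
    [3,4] "from" : N
    [4,5] "no" : (S\(S\NP))\N

YES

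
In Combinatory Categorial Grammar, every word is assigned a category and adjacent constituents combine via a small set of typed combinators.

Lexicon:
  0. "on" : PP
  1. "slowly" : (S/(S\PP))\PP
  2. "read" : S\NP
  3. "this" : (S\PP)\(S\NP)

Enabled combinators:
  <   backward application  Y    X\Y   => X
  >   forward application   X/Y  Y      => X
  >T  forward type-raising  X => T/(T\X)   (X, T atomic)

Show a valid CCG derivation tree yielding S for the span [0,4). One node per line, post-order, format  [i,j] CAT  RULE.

[0,4] S   >
  [0,2] S/(S\PP)   <
    [0,1] "on" : PP
    [1,2] "slowly" : (S/(S\PP))\PP
  [2,4] S\PP   <
    [2,3] "read" : S\NP
    [3,4] "this" : (S\PP)\(S\NP)

[0,1] PP  lex  "on"
[1,2] (S/(S\PP))\PP  lex  "slowly"
[0,2] S/(S\PP)  <  k=1
[2,3] S\NP  lex  "read"
[3,4] (S\PP)\(S\NP)  lex  "this"
[2,4] S\PP  <  k=3
[0,4] S  >  k=2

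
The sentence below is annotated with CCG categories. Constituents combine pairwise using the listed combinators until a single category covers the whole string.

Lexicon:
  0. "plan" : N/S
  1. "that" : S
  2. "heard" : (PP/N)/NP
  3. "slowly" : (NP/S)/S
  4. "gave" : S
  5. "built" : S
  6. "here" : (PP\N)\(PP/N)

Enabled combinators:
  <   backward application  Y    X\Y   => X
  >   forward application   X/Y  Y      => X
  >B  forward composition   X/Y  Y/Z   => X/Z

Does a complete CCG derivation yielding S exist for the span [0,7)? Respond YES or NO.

NO

N/S S (PP/N)/NP (NP/S)/S S S (PP\N)\(PP/N)
CKY chart[0,7] = {PP}; S ∉ chart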